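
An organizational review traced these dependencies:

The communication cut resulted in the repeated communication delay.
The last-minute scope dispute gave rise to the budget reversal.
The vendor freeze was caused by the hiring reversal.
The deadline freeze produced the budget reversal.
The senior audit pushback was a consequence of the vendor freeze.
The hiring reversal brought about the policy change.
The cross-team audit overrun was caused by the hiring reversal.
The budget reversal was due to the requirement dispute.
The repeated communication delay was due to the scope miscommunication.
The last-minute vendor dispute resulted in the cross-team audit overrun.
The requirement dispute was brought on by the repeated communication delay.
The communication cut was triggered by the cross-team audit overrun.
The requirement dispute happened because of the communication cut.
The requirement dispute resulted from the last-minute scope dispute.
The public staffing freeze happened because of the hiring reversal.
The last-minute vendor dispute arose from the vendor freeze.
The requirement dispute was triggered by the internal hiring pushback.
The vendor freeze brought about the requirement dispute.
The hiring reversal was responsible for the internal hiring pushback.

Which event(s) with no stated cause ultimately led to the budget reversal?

Tracing upstream from the budget reversal: the budget reversal ← the requirement dispute ← the internal hiring pushback ← the hiring reversal.
A separate upstream branch: the budget reversal ← the requirement dispute ← the repeated communication delay ← the scope miscommunication.
A separate upstream branch: the budget reversal ← the deadline freeze.
A separate upstream branch: the budget reversal ← the last-minute scope dispute.
Each of those chain origins has no stated cause.

the deadline freeze, the hiring reversal, the last-minute scope dispute, the scope miscommunication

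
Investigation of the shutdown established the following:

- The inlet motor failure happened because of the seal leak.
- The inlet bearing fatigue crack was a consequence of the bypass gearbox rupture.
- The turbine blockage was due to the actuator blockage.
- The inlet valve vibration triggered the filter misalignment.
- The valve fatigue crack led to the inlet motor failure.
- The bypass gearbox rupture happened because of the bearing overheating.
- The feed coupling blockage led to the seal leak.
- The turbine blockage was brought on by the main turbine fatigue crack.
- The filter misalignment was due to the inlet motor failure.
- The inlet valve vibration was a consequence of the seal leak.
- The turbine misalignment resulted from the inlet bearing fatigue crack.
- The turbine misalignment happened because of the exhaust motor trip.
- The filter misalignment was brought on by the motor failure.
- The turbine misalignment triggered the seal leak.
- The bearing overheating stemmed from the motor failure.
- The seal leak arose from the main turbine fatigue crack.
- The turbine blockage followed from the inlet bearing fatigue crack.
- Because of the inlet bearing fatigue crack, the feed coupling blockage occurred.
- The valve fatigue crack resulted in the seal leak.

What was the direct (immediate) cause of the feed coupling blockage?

Upstream contributors include the motor failure, the bearing overheating, the bypass gearbox rupture, but only the inlet bearing fatigue crack feeds directly into the feed coupling blockage.

the inlet bearing fatigue crack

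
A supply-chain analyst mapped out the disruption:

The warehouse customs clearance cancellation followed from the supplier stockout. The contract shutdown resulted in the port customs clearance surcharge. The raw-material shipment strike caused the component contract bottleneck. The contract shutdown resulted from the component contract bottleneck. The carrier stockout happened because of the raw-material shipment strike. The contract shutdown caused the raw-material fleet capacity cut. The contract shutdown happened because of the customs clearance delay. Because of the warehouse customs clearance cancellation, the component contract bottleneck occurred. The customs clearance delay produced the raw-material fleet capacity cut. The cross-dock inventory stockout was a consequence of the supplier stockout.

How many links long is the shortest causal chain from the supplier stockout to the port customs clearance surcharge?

Shortest chain: the supplier stockout → the warehouse customs clearance cancellation → the component contract bottleneck → the contract shutdown → the port customs clearance surcharge.

4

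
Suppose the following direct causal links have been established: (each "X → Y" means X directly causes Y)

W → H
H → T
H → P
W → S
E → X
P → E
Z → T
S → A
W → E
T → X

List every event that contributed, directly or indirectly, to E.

H, P, W

Immediate causes of E: W, P.
Further upstream: H.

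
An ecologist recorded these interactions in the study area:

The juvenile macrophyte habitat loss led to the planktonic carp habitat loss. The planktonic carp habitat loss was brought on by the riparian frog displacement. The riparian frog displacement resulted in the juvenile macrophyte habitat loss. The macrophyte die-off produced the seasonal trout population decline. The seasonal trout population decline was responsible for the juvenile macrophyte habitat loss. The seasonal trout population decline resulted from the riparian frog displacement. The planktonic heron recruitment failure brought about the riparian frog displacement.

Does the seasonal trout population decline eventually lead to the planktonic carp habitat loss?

Yes

There is a causal chain: the seasonal trout population decline → the juvenile macrophyte habitat loss → the planktonic carp habitat loss.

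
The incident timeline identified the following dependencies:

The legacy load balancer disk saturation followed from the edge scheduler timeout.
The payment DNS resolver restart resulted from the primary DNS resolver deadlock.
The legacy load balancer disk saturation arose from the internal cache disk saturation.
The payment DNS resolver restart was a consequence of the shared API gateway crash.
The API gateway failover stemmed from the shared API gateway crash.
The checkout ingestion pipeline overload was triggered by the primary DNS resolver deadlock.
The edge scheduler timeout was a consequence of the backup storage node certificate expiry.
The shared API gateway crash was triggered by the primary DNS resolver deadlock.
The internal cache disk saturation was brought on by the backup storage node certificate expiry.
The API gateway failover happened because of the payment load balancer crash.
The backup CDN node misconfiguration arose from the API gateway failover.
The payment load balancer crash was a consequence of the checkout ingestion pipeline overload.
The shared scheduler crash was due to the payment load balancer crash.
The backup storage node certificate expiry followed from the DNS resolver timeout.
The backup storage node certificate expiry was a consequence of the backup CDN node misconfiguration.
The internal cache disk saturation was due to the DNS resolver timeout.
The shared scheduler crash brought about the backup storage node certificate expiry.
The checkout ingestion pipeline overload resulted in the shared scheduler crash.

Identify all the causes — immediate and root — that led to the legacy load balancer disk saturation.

the API gateway failover, the DNS resolver timeout, the backup CDN node misconfiguration, the backup storage node certificate expiry, the checkout ingestion pipeline overload, the edge scheduler timeout, the internal cache disk saturation, the payment load balancer crash, the primary DNS resolver deadlock, the shared API gateway crash, the shared scheduler crash

Immediate causes of the legacy load balancer disk saturation: the internal cache disk saturation, the edge scheduler timeout.
Further upstream: the primary DNS resolver deadlock, the shared API gateway crash, the checkout ingestion pipeline overload, the payment load balancer crash, the shared scheduler crash, the DNS resolver timeout, the API gateway failover, the backup CDN node misconfiguration, the backup storage node certificate expiry.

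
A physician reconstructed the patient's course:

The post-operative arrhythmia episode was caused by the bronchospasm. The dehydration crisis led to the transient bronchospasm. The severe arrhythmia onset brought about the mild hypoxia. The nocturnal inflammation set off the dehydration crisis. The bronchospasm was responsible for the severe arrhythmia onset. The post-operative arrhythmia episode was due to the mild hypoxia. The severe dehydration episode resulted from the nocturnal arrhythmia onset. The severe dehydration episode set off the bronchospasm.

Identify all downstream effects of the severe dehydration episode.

Direct effects: the bronchospasm.
2 steps out: the severe arrhythmia onset, the post-operative arrhythmia episode.
3 steps out: the mild hypoxia.
Not reachable from it: the nocturnal inflammation, the dehydration crisis, the transient bronchospasm, the nocturnal arrhythmia onset.

the bronchospasm, the mild hypoxia, the post-operative arrhythmia episode, the severe arrhythmia onset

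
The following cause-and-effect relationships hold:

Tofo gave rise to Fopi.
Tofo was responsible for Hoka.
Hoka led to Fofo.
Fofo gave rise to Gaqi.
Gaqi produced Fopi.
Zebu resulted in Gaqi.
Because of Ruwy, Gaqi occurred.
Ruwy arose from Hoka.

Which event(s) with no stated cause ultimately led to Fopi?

Tofo, Zebu

Tracing upstream from Fopi: Fopi ← Tofo.
A separate upstream branch: Fopi ← Gaqi ← Zebu.
Each of those chain origins has no stated cause.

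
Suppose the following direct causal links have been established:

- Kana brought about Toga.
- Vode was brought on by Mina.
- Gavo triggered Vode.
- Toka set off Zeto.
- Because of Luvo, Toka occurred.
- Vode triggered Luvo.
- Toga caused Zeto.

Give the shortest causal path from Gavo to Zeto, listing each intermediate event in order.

Gavo → Vode → Luvo → Toka → Zeto

Gavo → Vode
Vode → Luvo
Luvo → Toka
Toka → Zeto
Length: 4 steps.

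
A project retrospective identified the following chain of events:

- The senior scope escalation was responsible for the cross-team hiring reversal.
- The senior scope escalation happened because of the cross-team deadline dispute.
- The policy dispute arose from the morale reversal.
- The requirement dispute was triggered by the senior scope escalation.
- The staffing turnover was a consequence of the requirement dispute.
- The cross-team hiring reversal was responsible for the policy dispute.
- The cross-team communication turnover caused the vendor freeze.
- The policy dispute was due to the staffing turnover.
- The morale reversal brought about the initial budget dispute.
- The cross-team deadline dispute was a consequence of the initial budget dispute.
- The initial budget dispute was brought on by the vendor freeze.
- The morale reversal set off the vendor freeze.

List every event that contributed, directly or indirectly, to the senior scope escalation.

Immediate cause of the senior scope escalation: the cross-team deadline dispute.
Further upstream: the morale reversal, the vendor freeze, the initial budget dispute, the cross-team communication turnover.

the cross-team communication turnover, the cross-team deadline dispute, the initial budget dispute, the morale reversal, the vendor freeze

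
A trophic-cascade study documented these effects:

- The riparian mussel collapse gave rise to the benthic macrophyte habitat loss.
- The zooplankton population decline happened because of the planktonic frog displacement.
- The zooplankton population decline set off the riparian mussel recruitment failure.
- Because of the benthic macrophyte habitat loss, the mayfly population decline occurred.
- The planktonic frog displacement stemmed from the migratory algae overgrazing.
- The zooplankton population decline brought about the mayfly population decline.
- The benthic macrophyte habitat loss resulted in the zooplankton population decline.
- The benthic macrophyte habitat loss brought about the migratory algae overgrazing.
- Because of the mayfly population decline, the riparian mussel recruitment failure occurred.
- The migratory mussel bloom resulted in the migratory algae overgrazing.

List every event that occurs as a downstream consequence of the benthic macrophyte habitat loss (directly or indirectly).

the mayfly population decline, the migratory algae overgrazing, the planktonic frog displacement, the riparian mussel recruitment failure, the zooplankton population decline

Direct effects: the migratory algae overgrazing, the zooplankton population decline, the mayfly population decline.
2 steps out: the planktonic frog displacement, the riparian mussel recruitment failure.
Not reachable from it: the riparian mussel collapse, the migratory mussel bloom.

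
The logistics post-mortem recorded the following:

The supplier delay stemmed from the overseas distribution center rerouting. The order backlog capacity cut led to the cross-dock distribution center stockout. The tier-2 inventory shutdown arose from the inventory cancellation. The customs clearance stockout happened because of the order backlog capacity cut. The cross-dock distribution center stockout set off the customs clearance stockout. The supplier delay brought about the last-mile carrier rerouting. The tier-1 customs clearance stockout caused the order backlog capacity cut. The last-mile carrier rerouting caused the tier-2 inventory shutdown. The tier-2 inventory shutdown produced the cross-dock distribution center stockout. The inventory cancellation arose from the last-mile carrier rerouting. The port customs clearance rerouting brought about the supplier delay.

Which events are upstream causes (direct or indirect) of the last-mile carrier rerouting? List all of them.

Immediate cause of the last-mile carrier rerouting: the supplier delay.
Further upstream: the port customs clearance rerouting, the overseas distribution center rerouting.

the overseas distribution center rerouting, the port customs clearance rerouting, the supplier delay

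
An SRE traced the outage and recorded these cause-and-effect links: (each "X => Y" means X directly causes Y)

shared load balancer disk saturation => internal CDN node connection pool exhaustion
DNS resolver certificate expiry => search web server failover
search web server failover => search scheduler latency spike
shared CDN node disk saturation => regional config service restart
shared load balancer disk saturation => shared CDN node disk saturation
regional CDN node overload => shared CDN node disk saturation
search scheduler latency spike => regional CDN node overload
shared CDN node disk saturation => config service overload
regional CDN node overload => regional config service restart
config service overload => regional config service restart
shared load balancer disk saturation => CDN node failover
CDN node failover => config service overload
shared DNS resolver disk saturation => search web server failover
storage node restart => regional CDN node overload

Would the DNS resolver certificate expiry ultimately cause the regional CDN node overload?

There is a causal chain: the DNS resolver certificate expiry → the search web server failover → the search scheduler latency spike → the regional CDN node overload.

Yes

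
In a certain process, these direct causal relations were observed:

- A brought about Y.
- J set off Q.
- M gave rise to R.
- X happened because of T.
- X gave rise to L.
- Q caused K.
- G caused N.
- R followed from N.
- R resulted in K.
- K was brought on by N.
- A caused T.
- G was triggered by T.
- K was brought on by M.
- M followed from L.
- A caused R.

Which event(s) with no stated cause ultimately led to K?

A, J

Tracing upstream from K: K ← R ← A.
A separate upstream branch: K ← Q ← J.
Each of those chain origins has no stated cause.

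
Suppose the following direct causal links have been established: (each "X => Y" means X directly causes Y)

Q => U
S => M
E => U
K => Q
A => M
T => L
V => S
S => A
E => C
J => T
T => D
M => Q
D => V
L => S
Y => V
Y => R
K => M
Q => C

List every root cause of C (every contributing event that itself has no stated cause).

Tracing upstream from C: C ← Q ← M ← S ← V ← Y.
A separate upstream branch: C ← Q ← M ← S ← L ← T ← J.
A separate upstream branch: C ← E.
A separate upstream branch: C ← Q ← K.
Each of those chain origins has no stated cause.

E, J, K, Y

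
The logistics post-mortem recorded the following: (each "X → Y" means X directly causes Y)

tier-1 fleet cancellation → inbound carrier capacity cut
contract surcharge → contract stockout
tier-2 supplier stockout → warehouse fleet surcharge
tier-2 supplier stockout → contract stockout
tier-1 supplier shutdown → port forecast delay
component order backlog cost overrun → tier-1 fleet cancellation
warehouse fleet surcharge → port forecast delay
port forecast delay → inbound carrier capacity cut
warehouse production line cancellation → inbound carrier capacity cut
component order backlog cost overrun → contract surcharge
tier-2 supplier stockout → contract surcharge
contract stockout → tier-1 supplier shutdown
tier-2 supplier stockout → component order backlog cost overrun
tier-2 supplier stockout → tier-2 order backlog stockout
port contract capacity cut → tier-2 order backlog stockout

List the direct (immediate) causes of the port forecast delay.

Upstream contributors include the tier-2 supplier stockout, the component order backlog cost overrun, the contract surcharge, the contract stockout, but only the tier-1 supplier shutdown, the warehouse fleet surcharge feed directly into the port forecast delay.

the tier-1 supplier shutdown, the warehouse fleet surcharge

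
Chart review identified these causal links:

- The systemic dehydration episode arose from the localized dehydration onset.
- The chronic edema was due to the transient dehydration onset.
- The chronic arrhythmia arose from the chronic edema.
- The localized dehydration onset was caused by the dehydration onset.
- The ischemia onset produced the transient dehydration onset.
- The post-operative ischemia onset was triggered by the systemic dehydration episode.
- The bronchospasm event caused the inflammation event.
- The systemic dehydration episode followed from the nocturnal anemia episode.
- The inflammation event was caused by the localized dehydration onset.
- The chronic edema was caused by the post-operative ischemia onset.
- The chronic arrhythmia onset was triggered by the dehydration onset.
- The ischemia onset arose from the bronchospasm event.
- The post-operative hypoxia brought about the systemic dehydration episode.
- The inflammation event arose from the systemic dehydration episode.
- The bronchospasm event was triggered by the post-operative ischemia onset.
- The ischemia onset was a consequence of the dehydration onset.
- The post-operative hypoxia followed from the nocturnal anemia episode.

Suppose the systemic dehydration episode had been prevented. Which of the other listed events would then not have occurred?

Downstream of the systemic dehydration episode: the post-operative ischemia onset, the bronchospasm event, the ischemia onset, the transient dehydration onset, the inflammation event, the chronic edema, the chronic arrhythmia.
Of those, still caused via another path: the ischemia onset, the transient dehydration onset, the inflammation event, the chronic edema, the chronic arrhythmia.
The remainder have no surviving cause.

the bronchospasm event, the post-operative ischemia onset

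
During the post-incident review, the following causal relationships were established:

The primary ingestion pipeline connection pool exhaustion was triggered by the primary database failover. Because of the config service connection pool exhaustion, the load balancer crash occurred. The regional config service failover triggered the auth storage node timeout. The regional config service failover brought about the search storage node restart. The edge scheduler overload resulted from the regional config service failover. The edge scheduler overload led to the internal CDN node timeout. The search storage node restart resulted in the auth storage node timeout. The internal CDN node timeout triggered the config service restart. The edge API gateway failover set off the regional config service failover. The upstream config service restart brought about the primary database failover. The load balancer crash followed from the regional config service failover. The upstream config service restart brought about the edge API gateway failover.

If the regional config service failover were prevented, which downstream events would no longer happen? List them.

Downstream of the regional config service failover: the edge scheduler overload, the search storage node restart, the auth storage node timeout, the internal CDN node timeout, the config service restart, the load balancer crash.
Of those, still caused via another path: the load balancer crash.
The remainder have no surviving cause.

the auth storage node timeout, the config service restart, the edge scheduler overload, the internal CDN node timeout, the search storage node restart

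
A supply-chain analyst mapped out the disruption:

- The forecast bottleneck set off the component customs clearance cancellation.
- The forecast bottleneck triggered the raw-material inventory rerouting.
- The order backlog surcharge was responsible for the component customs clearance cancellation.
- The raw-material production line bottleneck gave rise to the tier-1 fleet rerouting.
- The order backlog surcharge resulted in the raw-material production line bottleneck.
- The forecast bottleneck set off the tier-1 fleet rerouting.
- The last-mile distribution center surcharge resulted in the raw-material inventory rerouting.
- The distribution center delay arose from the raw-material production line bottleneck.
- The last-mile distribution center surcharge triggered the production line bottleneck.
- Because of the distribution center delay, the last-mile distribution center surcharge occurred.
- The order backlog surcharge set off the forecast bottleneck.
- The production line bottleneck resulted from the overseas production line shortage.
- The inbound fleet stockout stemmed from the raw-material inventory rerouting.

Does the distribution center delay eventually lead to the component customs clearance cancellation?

The distribution center delay leads to the last-mile distribution center surcharge, the production line bottleneck, the raw-material inventory rerouting, the inbound fleet stockout; the component customs clearance cancellation is not among them.

No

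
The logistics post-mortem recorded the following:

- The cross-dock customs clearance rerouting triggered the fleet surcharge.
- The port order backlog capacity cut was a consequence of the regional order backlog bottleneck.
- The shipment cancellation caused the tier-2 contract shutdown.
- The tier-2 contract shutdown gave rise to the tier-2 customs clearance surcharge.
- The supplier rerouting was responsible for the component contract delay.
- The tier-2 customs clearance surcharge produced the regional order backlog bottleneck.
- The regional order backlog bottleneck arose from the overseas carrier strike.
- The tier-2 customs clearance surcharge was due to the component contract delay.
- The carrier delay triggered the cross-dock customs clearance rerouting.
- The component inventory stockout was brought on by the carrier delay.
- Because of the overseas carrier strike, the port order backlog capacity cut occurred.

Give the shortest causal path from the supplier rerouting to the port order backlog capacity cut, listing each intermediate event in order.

the supplier rerouting → the component contract delay
the component contract delay → the tier-2 customs clearance surcharge
the tier-2 customs clearance surcharge → the regional order backlog bottleneck
the regional order backlog bottleneck → the port order backlog capacity cut
Length: 4 steps.

the supplier rerouting → the component contract delay → the tier-2 customs clearance surcharge → the regional order backlog bottleneck → the port order backlog capacity cut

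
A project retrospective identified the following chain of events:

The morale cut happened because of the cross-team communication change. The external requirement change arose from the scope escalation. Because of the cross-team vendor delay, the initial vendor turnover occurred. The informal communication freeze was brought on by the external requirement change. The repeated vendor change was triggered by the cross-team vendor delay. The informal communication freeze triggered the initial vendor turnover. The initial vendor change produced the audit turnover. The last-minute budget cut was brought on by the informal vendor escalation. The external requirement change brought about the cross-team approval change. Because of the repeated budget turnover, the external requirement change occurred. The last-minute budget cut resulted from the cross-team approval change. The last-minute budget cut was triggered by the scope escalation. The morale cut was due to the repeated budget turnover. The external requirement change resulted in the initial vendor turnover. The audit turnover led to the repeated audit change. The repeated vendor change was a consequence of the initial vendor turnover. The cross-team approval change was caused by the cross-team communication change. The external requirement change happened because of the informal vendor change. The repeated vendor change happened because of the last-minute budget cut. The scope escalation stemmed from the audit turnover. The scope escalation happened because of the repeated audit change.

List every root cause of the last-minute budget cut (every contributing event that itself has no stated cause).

the cross-team communication change, the informal vendor change, the informal vendor escalation, the initial vendor change, the repeated budget turnover

Tracing upstream from the last-minute budget cut: the last-minute budget cut ← the cross-team approval change ← the external requirement change ← the repeated budget turnover.
A separate upstream branch: the last-minute budget cut ← the scope escalation ← the audit turnover ← the initial vendor change.
A separate upstream branch: the last-minute budget cut ← the cross-team approval change ← the cross-team communication change.
A separate upstream branch: the last-minute budget cut ← the informal vendor escalation.
A separate upstream branch: the last-minute budget cut ← the cross-team approval change ← the external requirement change ← the informal vendor change.
Each of those chain origins has no stated cause.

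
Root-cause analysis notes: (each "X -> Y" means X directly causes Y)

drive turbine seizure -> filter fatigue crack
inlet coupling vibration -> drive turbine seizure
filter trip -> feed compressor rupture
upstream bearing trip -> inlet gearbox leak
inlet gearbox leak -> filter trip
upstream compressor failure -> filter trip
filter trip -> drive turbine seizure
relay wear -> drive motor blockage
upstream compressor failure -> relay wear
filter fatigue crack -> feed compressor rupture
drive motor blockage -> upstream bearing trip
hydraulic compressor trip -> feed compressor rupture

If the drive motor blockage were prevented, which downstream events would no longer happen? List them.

Downstream of the drive motor blockage: the upstream bearing trip, the inlet gearbox leak, the filter trip, the drive turbine seizure, the filter fatigue crack, the feed compressor rupture.
Of those, still caused via another path: the filter trip, the drive turbine seizure, the filter fatigue crack, the feed compressor rupture.
The remainder have no surviving cause.

the inlet gearbox leak, the upstream bearing trip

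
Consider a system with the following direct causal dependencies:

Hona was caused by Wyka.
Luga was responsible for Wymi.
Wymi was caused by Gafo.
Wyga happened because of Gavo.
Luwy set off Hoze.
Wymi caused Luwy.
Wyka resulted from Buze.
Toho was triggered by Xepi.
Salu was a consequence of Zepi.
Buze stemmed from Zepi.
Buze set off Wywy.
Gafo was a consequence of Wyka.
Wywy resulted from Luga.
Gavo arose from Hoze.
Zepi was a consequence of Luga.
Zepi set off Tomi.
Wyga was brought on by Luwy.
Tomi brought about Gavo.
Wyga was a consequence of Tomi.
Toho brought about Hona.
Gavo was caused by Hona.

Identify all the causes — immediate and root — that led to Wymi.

Buze, Gafo, Luga, Wyka, Zepi

Immediate causes of Wymi: Luga, Gafo.
Further upstream: Zepi, Buze, Wyka.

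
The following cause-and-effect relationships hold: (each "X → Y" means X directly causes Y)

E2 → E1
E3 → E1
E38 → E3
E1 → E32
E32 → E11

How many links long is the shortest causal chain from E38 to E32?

3

Shortest chain: E38 → E3 → E1 → E32.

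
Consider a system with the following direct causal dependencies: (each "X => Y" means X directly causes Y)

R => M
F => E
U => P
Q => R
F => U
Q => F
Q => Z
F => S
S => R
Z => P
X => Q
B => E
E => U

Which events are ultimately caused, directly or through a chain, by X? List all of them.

Direct effects: Q.
2 steps out: F, R, Z.
3 steps out: S, E, U, P, M.
Not reachable from it: B.

E, F, M, P, Q, R, S, U, Z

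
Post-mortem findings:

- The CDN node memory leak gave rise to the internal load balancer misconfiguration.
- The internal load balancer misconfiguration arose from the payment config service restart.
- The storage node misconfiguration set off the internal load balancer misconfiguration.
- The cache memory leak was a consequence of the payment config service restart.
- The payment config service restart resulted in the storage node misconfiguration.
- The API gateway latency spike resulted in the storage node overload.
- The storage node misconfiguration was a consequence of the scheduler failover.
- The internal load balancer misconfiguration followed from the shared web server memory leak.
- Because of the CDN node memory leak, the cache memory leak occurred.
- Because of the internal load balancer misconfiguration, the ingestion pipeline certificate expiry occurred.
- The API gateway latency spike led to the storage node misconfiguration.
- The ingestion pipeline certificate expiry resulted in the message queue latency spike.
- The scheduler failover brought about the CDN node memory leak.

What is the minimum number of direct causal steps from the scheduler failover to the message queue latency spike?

4

Shortest chain: the scheduler failover → the storage node misconfiguration → the internal load balancer misconfiguration → the ingestion pipeline certificate expiry → the message queue latency spike.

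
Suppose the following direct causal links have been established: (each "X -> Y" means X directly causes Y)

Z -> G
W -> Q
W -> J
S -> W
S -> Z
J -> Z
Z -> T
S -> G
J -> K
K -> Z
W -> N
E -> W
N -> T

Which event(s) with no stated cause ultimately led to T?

E, S

Tracing upstream from T: T ← Z ← S.
A separate upstream branch: T ← N ← W ← E.
Each of those chain origins has no stated cause.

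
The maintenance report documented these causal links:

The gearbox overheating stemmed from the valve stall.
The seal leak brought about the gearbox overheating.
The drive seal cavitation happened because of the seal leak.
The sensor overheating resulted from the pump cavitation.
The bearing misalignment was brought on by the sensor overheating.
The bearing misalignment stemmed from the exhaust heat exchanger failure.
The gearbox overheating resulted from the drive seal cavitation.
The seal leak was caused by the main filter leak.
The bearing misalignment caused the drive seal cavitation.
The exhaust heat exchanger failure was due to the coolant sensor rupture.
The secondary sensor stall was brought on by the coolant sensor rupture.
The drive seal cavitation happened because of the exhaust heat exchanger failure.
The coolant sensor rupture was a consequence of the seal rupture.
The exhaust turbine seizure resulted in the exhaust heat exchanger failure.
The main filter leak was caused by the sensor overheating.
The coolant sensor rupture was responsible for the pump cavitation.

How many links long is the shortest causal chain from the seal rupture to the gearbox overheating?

4

Shortest chain: the seal rupture → the coolant sensor rupture → the exhaust heat exchanger failure → the drive seal cavitation → the gearbox overheating.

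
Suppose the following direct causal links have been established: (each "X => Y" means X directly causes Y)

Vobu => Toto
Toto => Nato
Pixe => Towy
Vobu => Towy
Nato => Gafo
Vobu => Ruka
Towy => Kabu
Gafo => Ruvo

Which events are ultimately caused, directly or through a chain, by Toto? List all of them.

Direct effects: Nato.
2 steps out: Gafo.
3 steps out: Ruvo.
Not reachable from it: Vobu, Towy, Ruka, Kabu, Pixe.

Gafo, Nato, Ruvo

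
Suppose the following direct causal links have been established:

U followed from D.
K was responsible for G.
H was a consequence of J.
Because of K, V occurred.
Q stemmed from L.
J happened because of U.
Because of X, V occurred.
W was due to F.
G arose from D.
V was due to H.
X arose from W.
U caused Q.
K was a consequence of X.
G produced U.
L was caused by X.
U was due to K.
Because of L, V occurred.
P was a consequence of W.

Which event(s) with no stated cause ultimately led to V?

D, F

Tracing upstream from V: V ← X ← W ← F.
A separate upstream branch: V ← H ← J ← U ← D.
Each of those chain origins has no stated cause.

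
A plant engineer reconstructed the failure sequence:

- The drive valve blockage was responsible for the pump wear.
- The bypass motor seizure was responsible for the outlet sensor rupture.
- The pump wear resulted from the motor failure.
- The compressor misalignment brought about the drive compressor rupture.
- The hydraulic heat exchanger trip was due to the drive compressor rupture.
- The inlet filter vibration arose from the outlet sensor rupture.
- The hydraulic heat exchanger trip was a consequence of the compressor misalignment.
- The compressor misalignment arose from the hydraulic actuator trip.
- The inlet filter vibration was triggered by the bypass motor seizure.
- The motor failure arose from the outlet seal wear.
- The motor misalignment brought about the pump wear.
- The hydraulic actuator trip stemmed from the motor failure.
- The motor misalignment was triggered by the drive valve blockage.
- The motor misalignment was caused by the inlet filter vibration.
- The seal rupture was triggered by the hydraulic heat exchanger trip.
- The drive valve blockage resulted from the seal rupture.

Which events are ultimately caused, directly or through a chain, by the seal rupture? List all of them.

Direct effects: the drive valve blockage.
2 steps out: the motor misalignment, the pump wear.
Not reachable from it: the bypass motor seizure, the outlet sensor rupture, the outlet seal wear, the motor failure, the hydraulic actuator trip, the inlet filter vibration, the compressor misalignment, the drive compressor rupture, the hydraulic heat exchanger trip.

the drive valve blockage, the motor misalignment, the pump wear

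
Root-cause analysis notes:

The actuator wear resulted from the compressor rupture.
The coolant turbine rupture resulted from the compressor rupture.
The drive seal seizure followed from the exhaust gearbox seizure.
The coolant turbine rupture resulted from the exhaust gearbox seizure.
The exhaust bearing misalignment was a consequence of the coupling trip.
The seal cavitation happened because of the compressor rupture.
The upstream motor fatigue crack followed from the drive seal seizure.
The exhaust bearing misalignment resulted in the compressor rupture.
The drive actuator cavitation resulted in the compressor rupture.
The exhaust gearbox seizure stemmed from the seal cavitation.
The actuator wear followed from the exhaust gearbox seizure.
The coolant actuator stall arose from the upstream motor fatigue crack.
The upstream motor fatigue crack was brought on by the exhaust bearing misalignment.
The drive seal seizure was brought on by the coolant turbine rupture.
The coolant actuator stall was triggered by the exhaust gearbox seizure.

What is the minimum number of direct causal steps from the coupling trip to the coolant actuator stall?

3

Shortest chain: the coupling trip → the exhaust bearing misalignment → the upstream motor fatigue crack → the coolant actuator stall.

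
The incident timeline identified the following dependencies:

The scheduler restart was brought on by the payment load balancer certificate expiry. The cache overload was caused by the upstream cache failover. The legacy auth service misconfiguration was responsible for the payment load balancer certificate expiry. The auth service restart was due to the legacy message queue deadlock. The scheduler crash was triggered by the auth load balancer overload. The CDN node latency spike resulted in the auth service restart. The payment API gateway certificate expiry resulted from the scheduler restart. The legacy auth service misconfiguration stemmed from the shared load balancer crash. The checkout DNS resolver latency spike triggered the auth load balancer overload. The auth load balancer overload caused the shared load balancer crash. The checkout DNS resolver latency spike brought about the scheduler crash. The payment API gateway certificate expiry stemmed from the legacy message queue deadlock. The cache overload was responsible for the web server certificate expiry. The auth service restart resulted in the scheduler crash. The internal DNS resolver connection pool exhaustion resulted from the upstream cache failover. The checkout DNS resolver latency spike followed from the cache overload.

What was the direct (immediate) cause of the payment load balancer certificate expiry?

Upstream contributors include the upstream cache failover, the cache overload, the checkout DNS resolver latency spike, the auth load balancer overload, the shared load balancer crash, but only the legacy auth service misconfiguration feeds directly into the payment load balancer certificate expiry.

the legacy auth service misconfiguration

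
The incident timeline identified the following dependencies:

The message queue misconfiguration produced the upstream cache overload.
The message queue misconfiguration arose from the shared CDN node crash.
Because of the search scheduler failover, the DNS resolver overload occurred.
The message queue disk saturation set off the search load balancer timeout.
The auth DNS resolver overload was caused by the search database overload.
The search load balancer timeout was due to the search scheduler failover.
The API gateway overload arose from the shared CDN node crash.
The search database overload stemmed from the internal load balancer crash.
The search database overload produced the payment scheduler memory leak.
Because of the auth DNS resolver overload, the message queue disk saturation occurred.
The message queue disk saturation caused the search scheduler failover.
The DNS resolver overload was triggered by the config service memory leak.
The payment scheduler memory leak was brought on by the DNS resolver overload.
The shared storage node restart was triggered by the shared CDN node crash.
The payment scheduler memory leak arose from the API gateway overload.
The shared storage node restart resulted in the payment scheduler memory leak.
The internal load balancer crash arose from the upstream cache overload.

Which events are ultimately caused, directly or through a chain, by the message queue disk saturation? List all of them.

the DNS resolver overload, the payment scheduler memory leak, the search load balancer timeout, the search scheduler failover

Direct effects: the search scheduler failover, the search load balancer timeout.
2 steps out: the DNS resolver overload.
3 steps out: the payment scheduler memory leak.
Not reachable from it: the shared CDN node crash, the message queue misconfiguration, the upstream cache overload, the API gateway overload, the internal load balancer crash, the search database overload, the shared storage node restart, the auth DNS resolver overload, the config service memory leak.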